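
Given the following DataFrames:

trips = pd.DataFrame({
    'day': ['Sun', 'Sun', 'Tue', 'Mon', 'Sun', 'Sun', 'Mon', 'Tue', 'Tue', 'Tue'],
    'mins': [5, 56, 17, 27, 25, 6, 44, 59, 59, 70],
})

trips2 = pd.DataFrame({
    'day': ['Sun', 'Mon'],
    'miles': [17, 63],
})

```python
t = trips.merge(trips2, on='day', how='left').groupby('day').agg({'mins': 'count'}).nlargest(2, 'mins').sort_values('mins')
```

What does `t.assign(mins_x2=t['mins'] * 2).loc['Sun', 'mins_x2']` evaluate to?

merge on 'day' (how='left') → 10 rows:
   day  mins  miles
0  Sun     5   17.0
1  Sun    56   17.0
2  Tue    17    NaN
3  Mon    27   63.0
4  Sun    25   17.0
5  Sun     6   17.0
6  Mon    44   63.0
7  Tue    59    NaN
8  Tue    59    NaN
9  Tue    70    NaN
group by day, count of mins:
     mins
day      
Mon     2
Sun     4
Tue     4
take 2 rows with largest mins:
     mins
day      
Sun     4
Tue     4
sort by mins:
     mins
day      
Sun     4
Tue     4
add column mins_x2 = t['mins'] * 2:
     mins  mins_x2
day               
Sun     4        8
Tue     4        8
Then the value at row 'Sun', column 'mins_x2': 8

8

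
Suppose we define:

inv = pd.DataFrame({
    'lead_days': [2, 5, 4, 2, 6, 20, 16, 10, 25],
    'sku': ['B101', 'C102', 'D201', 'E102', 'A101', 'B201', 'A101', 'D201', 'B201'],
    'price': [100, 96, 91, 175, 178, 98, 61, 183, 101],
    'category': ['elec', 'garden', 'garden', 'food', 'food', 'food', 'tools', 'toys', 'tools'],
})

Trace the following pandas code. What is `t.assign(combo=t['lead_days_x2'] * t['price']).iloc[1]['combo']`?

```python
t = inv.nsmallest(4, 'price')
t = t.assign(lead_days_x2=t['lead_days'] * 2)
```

728

take 4 rows with smallest price:
   lead_days   sku  price category
6         16  A101     61    tools
2          4  D201     91   garden
1          5  C102     96   garden
5         20  B201     98     food
add column lead_days_x2 = t['lead_days'] * 2:
   lead_days   sku  price category  lead_days_x2
6         16  A101     61    tools            32
2          4  D201     91   garden             8
1          5  C102     96   garden            10
5         20  B201     98     food            40
add column combo = t['lead_days_x2'] * t['price']:
   lead_days   sku  price category  lead_days_x2  combo
6         16  A101     61    tools            32   1952
2          4  D201     91   garden             8    728
1          5  C102     96   garden            10    960
5         20  B201     98     food            40   3920
Taking the value at position 1, column 'combo' gives 728.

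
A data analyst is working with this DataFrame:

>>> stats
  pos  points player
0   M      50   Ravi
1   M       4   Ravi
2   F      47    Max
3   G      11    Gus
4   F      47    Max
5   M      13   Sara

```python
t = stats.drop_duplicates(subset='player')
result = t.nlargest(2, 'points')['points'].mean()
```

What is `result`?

drop duplicate player (keep=first):
  pos  points player
0   M      50   Ravi
2   F      47    Max
3   G      11    Gus
5   M      13   Sara
take 2 rows with largest points:
  pos  points player
0   M      50   Ravi
2   F      47    Max
Hence 48.5.

48.5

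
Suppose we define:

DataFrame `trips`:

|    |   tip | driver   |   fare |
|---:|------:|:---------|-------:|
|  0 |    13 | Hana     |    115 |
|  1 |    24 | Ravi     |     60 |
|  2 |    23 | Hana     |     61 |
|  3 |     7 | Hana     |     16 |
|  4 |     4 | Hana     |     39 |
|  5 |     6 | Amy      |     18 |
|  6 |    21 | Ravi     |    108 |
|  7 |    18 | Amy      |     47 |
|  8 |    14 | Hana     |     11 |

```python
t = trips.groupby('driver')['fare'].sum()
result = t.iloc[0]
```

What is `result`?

65

group by driver, sum of fare:
driver
Amy      65
Hana    242
Ravi    168
Name: fare, dtype: int64
The value at position 0 is 65.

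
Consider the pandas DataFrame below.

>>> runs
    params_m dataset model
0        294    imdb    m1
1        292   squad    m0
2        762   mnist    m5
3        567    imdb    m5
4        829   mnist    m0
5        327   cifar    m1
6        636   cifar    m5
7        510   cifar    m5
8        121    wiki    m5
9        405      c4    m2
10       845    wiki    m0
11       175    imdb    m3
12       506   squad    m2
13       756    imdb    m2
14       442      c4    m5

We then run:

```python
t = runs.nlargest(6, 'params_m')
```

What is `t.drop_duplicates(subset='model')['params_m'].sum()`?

2363

take 6 rows with largest params_m:
    params_m dataset model
10       845    wiki    m0
4        829   mnist    m0
2        762   mnist    m5
13       756    imdb    m2
6        636   cifar    m5
3        567    imdb    m5
drop duplicate model (keep=first):
    params_m dataset model
10       845    wiki    m0
2        762   mnist    m5
13       756    imdb    m2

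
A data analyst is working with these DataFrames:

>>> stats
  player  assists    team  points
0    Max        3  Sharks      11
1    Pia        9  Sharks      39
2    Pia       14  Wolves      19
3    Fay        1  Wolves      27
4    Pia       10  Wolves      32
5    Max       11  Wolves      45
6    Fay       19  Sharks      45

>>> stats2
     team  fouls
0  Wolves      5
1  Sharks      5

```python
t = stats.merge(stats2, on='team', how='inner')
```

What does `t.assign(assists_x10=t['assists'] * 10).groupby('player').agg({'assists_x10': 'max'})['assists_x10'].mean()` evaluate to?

146.666666667

merge on 'team' (how='inner') → 7 rows:
  player  assists    team  points  fouls
0    Max        3  Sharks      11      5
1    Pia        9  Sharks      39      5
2    Pia       14  Wolves      19      5
3    Fay        1  Wolves      27      5
4    Pia       10  Wolves      32      5
5    Max       11  Wolves      45      5
6    Fay       19  Sharks      45      5
add column assists_x10 = t['assists'] * 10:
  player  assists    team  points  fouls  assists_x10
0    Max        3  Sharks      11      5           30
1    Pia        9  Sharks      39      5           90
2    Pia       14  Wolves      19      5          140
3    Fay        1  Wolves      27      5           10
4    Pia       10  Wolves      32      5          100
5    Max       11  Wolves      45      5          110
6    Fay       19  Sharks      45      5          190
group by player, max of assists_x10:
        assists_x10
player             
Fay             190
Max             110
Pia             140
The mean of column 'assists_x10' is 146.666666667.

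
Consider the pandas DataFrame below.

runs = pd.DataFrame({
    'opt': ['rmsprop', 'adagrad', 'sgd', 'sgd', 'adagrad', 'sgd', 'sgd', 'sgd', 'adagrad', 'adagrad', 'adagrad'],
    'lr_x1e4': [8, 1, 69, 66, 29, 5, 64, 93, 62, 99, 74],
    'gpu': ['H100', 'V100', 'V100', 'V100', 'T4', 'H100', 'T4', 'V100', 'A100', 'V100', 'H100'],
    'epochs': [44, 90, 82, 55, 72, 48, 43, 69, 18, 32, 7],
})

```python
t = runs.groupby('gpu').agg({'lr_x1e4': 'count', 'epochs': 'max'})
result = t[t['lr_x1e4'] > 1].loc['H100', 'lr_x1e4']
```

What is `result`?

3

group by gpu: count(lr_x1e4), max(epochs):
      lr_x1e4  epochs
gpu                  
A100        1      18
H100        3      48
T4          2      72
V100        5      90
filter rows where lr_x1e4 > 1:
      lr_x1e4  epochs
gpu                  
H100        3      48
T4          2      72
V100        5      90
Finally, value at row 'H100', column 'lr_x1e4' = 3.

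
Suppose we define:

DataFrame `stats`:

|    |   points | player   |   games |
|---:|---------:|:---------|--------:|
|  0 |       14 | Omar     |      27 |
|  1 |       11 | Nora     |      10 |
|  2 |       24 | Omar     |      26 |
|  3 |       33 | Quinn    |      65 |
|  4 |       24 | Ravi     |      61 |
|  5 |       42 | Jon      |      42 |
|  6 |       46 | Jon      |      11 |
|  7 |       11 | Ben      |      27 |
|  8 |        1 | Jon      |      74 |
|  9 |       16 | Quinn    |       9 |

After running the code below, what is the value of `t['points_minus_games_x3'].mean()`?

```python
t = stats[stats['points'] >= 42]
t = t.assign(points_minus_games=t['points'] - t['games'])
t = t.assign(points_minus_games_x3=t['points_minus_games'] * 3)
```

52.5

filter rows where points >= 42:
   points player  games
5      42    Jon     42
6      46    Jon     11
add column points_minus_games = t['points'] - t['games']:
   points player  games  points_minus_games
5      42    Jon     42                   0
6      46    Jon     11                  35
add column points_minus_games_x3 = t['points_minus_games'] * 3:
   points player  games  points_minus_games  points_minus_games_x3
5      42    Jon     42                   0                      0
6      46    Jon     11                  35                    105
Reading off the mean of column 'points_minus_games_x3', we get 52.5.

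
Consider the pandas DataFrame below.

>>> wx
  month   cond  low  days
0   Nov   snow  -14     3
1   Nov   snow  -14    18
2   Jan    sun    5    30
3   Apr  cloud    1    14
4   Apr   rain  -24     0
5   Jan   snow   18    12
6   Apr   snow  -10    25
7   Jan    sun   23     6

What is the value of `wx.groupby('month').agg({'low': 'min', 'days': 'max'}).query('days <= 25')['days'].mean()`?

group by month: min(low), max(days):
       low  days
month           
Apr    -24    25
Jan      5    30
Nov    -14    18
filter rows where days <= 25:
       low  days
month           
Apr    -24    25
Nov    -14    18
Reading off the mean of column 'days', we get 21.5.

21.5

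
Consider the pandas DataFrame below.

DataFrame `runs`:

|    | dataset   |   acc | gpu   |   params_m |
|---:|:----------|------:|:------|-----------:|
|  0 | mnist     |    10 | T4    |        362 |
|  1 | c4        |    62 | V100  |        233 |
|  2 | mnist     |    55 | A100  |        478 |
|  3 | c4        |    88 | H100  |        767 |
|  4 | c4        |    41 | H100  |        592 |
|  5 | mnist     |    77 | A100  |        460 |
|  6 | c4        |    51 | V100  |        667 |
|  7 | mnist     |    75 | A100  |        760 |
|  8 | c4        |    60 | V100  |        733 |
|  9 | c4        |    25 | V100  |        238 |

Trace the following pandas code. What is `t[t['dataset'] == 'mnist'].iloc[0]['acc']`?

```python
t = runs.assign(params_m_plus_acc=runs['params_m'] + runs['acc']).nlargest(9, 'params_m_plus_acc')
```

75

add column params_m_plus_acc = runs['params_m'] + runs['acc']:
  dataset  acc   gpu  params_m  params_m_plus_acc
0   mnist   10    T4       362                372
1      c4   62  V100       233                295
2   mnist   55  A100       478                533
3      c4   88  H100       767                855
4      c4   41  H100       592                633
5   mnist   77  A100       460                537
6      c4   51  V100       667                718
7   mnist   75  A100       760                835
8      c4   60  V100       733                793
9      c4   25  V100       238                263
take 9 rows with largest params_m_plus_acc:
  dataset  acc   gpu  params_m  params_m_plus_acc
3      c4   88  H100       767                855
7   mnist   75  A100       760                835
8      c4   60  V100       733                793
6      c4   51  V100       667                718
4      c4   41  H100       592                633
5   mnist   77  A100       460                537
2   mnist   55  A100       478                533
0   mnist   10    T4       362                372
1      c4   62  V100       233                295
filter rows where dataset == 'mnist':
  dataset  acc   gpu  params_m  params_m_plus_acc
7   mnist   75  A100       760                835
5   mnist   77  A100       460                537
2   mnist   55  A100       478                533
0   mnist   10    T4       362                372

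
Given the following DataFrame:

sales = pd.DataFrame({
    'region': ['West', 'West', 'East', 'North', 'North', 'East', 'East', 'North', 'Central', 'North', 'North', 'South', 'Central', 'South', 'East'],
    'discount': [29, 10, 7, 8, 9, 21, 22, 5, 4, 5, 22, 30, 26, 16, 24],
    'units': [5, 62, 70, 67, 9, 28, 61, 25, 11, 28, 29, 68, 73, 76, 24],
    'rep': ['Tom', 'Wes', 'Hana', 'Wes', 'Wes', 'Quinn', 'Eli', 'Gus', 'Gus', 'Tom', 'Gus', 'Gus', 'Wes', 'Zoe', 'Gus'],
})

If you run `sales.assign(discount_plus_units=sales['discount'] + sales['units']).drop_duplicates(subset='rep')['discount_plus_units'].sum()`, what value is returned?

add column discount_plus_units = sales['discount'] + sales['units']:
     region  discount  units    rep  discount_plus_units
0      West        29      5    Tom                   34
1      West        10     62    Wes                   72
2      East         7     70   Hana                   77
3     North         8     67    Wes                   75
4     North         9      9    Wes                   18
5      East        21     28  Quinn                   49
6      East        22     61    Eli                   83
7     North         5     25    Gus                   30
8   Central         4     11    Gus                   15
9     North         5     28    Tom                   33
10    North        22     29    Gus                   51
11    South        30     68    Gus                   98
12  Central        26     73    Wes                   99
13    South        16     76    Zoe                   92
14     East        24     24    Gus                   48
drop duplicate rep (keep=first):
   region  discount  units    rep  discount_plus_units
0    West        29      5    Tom                   34
1    West        10     62    Wes                   72
2    East         7     70   Hana                   77
5    East        21     28  Quinn                   49
6    East        22     61    Eli                   83
7   North         5     25    Gus                   30
13  South        16     76    Zoe                   92
sum of column 'discount_plus_units' → 437

437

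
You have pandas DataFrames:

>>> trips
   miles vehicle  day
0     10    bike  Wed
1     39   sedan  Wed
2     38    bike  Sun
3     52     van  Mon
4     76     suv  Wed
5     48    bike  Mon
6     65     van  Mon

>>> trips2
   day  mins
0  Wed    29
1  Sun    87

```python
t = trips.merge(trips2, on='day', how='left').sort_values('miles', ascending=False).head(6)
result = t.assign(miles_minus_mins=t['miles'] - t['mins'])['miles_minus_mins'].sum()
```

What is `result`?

8.0

merge on 'day' (how='left') → 7 rows:
   miles vehicle  day  mins
0     10    bike  Wed  29.0
1     39   sedan  Wed  29.0
2     38    bike  Sun  87.0
3     52     van  Mon   NaN
4     76     suv  Wed  29.0
5     48    bike  Mon   NaN
6     65     van  Mon   NaN
sort by miles descending:
   miles vehicle  day  mins
4     76     suv  Wed  29.0
6     65     van  Mon   NaN
3     52     van  Mon   NaN
5     48    bike  Mon   NaN
1     39   sedan  Wed  29.0
2     38    bike  Sun  87.0
0     10    bike  Wed  29.0
take first 6 rows:
   miles vehicle  day  mins
4     76     suv  Wed  29.0
6     65     van  Mon   NaN
3     52     van  Mon   NaN
5     48    bike  Mon   NaN
1     39   sedan  Wed  29.0
2     38    bike  Sun  87.0
add column miles_minus_mins = t['miles'] - t['mins']:
   miles vehicle  day  mins  miles_minus_mins
4     76     suv  Wed  29.0              47.0
6     65     van  Mon   NaN               NaN
3     52     van  Mon   NaN               NaN
5     48    bike  Mon   NaN               NaN
1     39   sedan  Wed  29.0              10.0
2     38    bike  Sun  87.0             -49.0
So sum() = 8.0.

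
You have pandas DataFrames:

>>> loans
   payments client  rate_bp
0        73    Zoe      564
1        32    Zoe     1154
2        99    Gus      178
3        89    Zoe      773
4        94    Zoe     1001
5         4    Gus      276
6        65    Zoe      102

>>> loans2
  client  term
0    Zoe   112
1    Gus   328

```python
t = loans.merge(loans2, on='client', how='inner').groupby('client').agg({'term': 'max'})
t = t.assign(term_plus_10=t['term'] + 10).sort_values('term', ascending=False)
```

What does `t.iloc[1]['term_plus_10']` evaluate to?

122

merge on 'client' (how='inner') → 7 rows:
   payments client  rate_bp  term
0        73    Zoe      564   112
1        32    Zoe     1154   112
2        99    Gus      178   328
3        89    Zoe      773   112
4        94    Zoe     1001   112
5         4    Gus      276   328
6        65    Zoe      102   112
group by client, max of term:
        term
client      
Gus      328
Zoe      112
add column term_plus_10 = t['term'] + 10:
        term  term_plus_10
client                    
Gus      328           338
Zoe      112           122
sort by term descending:
        term  term_plus_10
client                    
Gus      328           338
Zoe      112           122
Reading off the value at position 1, column 'term_plus_10', we get 122.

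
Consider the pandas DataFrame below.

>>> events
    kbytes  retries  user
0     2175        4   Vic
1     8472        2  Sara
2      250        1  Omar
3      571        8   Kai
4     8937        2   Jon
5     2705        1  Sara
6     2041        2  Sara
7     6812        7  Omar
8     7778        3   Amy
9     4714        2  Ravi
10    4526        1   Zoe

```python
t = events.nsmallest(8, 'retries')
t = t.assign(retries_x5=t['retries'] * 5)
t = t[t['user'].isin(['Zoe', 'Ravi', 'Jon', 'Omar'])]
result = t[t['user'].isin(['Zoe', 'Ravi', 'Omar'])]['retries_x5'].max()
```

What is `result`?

take 8 rows with smallest retries:
    kbytes  retries  user
2      250        1  Omar
5     2705        1  Sara
10    4526        1   Zoe
1     8472        2  Sara
4     8937        2   Jon
6     2041        2  Sara
9     4714        2  Ravi
8     7778        3   Amy
add column retries_x5 = t['retries'] * 5:
    kbytes  retries  user  retries_x5
2      250        1  Omar           5
5     2705        1  Sara           5
10    4526        1   Zoe           5
1     8472        2  Sara          10
4     8937        2   Jon          10
6     2041        2  Sara          10
9     4714        2  Ravi          10
8     7778        3   Amy          15
filter rows where user in ['Zoe', 'Ravi', 'Jon', 'Omar']:
    kbytes  retries  user  retries_x5
2      250        1  Omar           5
10    4526        1   Zoe           5
4     8937        2   Jon          10
9     4714        2  Ravi          10
filter rows where user in ['Zoe', 'Ravi', 'Omar']:
    kbytes  retries  user  retries_x5
2      250        1  Omar           5
10    4526        1   Zoe           5
9     4714        2  Ravi          10

10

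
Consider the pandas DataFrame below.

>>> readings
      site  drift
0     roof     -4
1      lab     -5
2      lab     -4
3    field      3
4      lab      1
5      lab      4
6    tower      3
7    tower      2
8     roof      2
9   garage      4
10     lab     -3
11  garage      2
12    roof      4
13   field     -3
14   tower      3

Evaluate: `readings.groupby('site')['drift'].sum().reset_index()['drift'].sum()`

group by site, sum of drift:
site
field     0
garage    6
lab      -7
roof      2
tower     8
Name: drift, dtype: int64
reset_index():
     site  drift
0   field      0
1  garage      6
2     lab     -7
3    roof      2
4   tower      8
Taking the sum of column 'drift' gives 9.

9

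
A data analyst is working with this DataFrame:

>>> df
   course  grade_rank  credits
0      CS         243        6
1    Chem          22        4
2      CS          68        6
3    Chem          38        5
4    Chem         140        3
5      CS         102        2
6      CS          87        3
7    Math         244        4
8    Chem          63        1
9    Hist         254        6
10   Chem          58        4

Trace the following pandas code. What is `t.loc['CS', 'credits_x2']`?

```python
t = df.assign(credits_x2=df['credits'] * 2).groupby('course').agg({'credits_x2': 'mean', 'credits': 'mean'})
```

8.5

add column credits_x2 = df['credits'] * 2:
   course  grade_rank  credits  credits_x2
0      CS         243        6          12
1    Chem          22        4           8
2      CS          68        6          12
3    Chem          38        5          10
4    Chem         140        3           6
5      CS         102        2           4
6      CS          87        3           6
7    Math         244        4           8
8    Chem          63        1           2
9    Hist         254        6          12
10   Chem          58        4           8
group by course: mean(credits_x2), mean(credits):
        credits_x2  credits
course                     
CS             8.5     4.25
Chem           6.8     3.40
Hist          12.0     6.00
Math           8.0     4.00
value at row 'CS', column 'credits_x2' → 8.5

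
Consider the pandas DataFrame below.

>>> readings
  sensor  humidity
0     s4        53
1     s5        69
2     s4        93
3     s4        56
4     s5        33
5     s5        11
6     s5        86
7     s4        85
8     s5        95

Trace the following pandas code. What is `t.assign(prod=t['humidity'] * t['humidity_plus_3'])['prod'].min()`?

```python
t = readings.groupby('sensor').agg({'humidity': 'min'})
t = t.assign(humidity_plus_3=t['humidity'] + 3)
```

154

group by sensor, min of humidity:
        humidity
sensor          
s4            53
s5            11
add column humidity_plus_3 = t['humidity'] + 3:
        humidity  humidity_plus_3
sensor                           
s4            53               56
s5            11               14
add column prod = t['humidity'] * t['humidity_plus_3']:
        humidity  humidity_plus_3  prod
sensor                                 
s4            53               56  2968
s5            11               14   154
Reading off the min of column 'prod', we get 154.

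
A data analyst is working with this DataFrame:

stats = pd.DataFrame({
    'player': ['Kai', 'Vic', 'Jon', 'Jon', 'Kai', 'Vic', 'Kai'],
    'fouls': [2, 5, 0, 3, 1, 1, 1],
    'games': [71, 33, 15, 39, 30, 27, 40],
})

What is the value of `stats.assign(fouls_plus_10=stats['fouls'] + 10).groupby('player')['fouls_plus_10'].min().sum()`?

32

add column fouls_plus_10 = stats['fouls'] + 10:
  player  fouls  games  fouls_plus_10
0    Kai      2     71             12
1    Vic      5     33             15
2    Jon      0     15             10
3    Jon      3     39             13
4    Kai      1     30             11
5    Vic      1     27             11
6    Kai      1     40             11
group by player, min of fouls_plus_10:
player
Jon    10
Kai    11
Vic    11
Name: fouls_plus_10, dtype: int64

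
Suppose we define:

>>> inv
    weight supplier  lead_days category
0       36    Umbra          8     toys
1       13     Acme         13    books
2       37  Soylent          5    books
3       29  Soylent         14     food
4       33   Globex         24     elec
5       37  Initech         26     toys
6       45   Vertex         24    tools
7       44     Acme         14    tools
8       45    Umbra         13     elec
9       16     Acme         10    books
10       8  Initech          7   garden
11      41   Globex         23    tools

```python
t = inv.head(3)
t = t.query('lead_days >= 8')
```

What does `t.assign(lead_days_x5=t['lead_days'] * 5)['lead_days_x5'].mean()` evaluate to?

take first 3 rows:
   weight supplier  lead_days category
0      36    Umbra          8     toys
1      13     Acme         13    books
2      37  Soylent          5    books
filter rows where lead_days >= 8:
   weight supplier  lead_days category
0      36    Umbra          8     toys
1      13     Acme         13    books
add column lead_days_x5 = t['lead_days'] * 5:
   weight supplier  lead_days category  lead_days_x5
0      36    Umbra          8     toys            40
1      13     Acme         13    books            65
The mean of column 'lead_days_x5' is 52.5.

52.5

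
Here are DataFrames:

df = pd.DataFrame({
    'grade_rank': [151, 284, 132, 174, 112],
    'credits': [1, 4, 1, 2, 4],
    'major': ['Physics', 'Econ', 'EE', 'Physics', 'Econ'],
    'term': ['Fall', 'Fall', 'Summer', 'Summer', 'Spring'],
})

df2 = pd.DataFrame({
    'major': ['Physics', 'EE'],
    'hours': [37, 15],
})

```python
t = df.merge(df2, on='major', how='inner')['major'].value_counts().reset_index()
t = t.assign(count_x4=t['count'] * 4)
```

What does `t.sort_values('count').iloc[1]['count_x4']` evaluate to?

8

merge on 'major' (how='inner') → 3 rows:
   grade_rank  credits    major    term  hours
0         151        1  Physics    Fall     37
1         132        1       EE  Summer     15
2         174        2  Physics  Summer     37
value_counts of major:
major
Physics    2
EE         1
Name: count, dtype: int64
reset_index():
     major  count
0  Physics      2
1       EE      1
add column count_x4 = t['count'] * 4:
     major  count  count_x4
0  Physics      2         8
1       EE      1         4
sort by count:
     major  count  count_x4
1       EE      1         4
0  Physics      2         8
Then the value at position 1, column 'count_x4': 8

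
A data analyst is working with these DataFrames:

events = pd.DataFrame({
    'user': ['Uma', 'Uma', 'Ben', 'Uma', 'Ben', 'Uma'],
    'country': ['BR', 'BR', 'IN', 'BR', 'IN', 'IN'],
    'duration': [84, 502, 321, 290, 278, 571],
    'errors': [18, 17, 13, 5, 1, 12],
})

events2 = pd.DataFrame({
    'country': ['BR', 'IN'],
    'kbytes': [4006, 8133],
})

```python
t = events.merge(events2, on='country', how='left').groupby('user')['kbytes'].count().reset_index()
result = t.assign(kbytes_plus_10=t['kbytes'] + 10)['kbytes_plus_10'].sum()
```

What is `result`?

merge on 'country' (how='left') → 6 rows:
  user country  duration  errors  kbytes
0  Uma      BR        84      18    4006
1  Uma      BR       502      17    4006
2  Ben      IN       321      13    8133
3  Uma      BR       290       5    4006
4  Ben      IN       278       1    8133
5  Uma      IN       571      12    8133
group by user, count of kbytes:
user
Ben    2
Uma    4
Name: kbytes, dtype: int64
reset_index():
  user  kbytes
0  Ben       2
1  Uma       4
add column kbytes_plus_10 = t['kbytes'] + 10:
  user  kbytes  kbytes_plus_10
0  Ben       2              12
1  Uma       4              14
Finally, sum of column 'kbytes_plus_10' = 26.

26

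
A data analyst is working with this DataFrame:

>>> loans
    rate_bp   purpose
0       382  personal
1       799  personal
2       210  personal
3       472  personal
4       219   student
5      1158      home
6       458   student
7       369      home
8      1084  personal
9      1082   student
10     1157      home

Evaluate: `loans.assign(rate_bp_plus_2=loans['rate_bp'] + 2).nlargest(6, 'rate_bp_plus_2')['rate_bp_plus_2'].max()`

add column rate_bp_plus_2 = loans['rate_bp'] + 2:
    rate_bp   purpose  rate_bp_plus_2
0       382  personal             384
1       799  personal             801
2       210  personal             212
3       472  personal             474
4       219   student             221
5      1158      home            1160
6       458   student             460
7       369      home             371
8      1084  personal            1086
9      1082   student            1084
10     1157      home            1159
take 6 rows with largest rate_bp_plus_2:
    rate_bp   purpose  rate_bp_plus_2
5      1158      home            1160
10     1157      home            1159
8      1084  personal            1086
9      1082   student            1084
1       799  personal             801
3       472  personal             474
Then the max of column 'rate_bp_plus_2': 1160

1160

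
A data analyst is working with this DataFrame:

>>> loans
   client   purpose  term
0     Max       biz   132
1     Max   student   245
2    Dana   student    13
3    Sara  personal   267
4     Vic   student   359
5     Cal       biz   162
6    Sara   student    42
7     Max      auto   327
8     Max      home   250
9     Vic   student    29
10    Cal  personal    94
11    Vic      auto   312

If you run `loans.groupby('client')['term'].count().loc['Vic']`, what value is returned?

group by client, count of term:
client
Cal     2
Dana    1
Max     4
Sara    2
Vic     3
Name: term, dtype: int64
The value at index 'Vic' is 3.

3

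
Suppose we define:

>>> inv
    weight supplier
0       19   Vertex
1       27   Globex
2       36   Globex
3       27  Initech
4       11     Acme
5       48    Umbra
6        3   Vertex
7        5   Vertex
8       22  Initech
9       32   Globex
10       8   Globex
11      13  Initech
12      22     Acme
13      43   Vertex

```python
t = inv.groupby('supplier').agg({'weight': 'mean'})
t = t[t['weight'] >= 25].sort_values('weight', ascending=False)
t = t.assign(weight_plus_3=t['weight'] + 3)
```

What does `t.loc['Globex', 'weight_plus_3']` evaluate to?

group by supplier, mean of weight:
             weight
supplier           
Acme      16.500000
Globex    25.750000
Initech   20.666667
Umbra     48.000000
Vertex    17.500000
filter rows where weight >= 25:
          weight
supplier        
Globex     25.75
Umbra      48.00
sort by weight descending:
          weight
supplier        
Umbra      48.00
Globex     25.75
add column weight_plus_3 = t['weight'] + 3:
          weight  weight_plus_3
supplier                       
Umbra      48.00          51.00
Globex     25.75          28.75
So loc['Globex', 'weight_plus_3'] = 28.75.

28.75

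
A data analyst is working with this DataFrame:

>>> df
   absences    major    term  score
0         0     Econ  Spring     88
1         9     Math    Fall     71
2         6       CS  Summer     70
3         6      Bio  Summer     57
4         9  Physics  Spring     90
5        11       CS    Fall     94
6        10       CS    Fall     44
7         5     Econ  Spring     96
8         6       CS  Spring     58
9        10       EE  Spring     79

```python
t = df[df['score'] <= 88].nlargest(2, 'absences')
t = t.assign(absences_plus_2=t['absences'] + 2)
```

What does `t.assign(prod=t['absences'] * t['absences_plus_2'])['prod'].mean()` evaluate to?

filter rows where score <= 88:
   absences major    term  score
0         0  Econ  Spring     88
1         9  Math    Fall     71
2         6    CS  Summer     70
3         6   Bio  Summer     57
6        10    CS    Fall     44
8         6    CS  Spring     58
9        10    EE  Spring     79
take 2 rows with largest absences:
   absences major    term  score
6        10    CS    Fall     44
9        10    EE  Spring     79
add column absences_plus_2 = t['absences'] + 2:
   absences major    term  score  absences_plus_2
6        10    CS    Fall     44               12
9        10    EE  Spring     79               12
add column prod = t['absences'] * t['absences_plus_2']:
   absences major    term  score  absences_plus_2  prod
6        10    CS    Fall     44               12   120
9        10    EE  Spring     79               12   120
Reading off the mean of column 'prod', we get 120.0.

120.0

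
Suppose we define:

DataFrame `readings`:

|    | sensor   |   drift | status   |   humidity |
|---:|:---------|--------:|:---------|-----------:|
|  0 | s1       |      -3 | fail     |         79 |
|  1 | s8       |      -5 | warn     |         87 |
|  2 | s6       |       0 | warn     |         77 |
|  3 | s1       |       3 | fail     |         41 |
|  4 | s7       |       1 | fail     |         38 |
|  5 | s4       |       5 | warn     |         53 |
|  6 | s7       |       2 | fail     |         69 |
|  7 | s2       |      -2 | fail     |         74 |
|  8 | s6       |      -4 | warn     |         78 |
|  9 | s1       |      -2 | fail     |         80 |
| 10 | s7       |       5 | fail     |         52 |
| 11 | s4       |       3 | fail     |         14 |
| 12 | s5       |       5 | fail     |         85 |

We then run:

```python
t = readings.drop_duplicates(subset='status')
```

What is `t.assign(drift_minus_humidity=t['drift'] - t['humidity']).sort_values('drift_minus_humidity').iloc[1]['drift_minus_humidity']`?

drop duplicate status (keep=first):
  sensor  drift status  humidity
0     s1     -3   fail        79
1     s8     -5   warn        87
add column drift_minus_humidity = t['drift'] - t['humidity']:
  sensor  drift status  humidity  drift_minus_humidity
0     s1     -3   fail        79                   -82
1     s8     -5   warn        87                   -92
sort by drift_minus_humidity:
  sensor  drift status  humidity  drift_minus_humidity
1     s8     -5   warn        87                   -92
0     s1     -3   fail        79                   -82
Reading off the value at position 1, column 'drift_minus_humidity', we get -82.

-82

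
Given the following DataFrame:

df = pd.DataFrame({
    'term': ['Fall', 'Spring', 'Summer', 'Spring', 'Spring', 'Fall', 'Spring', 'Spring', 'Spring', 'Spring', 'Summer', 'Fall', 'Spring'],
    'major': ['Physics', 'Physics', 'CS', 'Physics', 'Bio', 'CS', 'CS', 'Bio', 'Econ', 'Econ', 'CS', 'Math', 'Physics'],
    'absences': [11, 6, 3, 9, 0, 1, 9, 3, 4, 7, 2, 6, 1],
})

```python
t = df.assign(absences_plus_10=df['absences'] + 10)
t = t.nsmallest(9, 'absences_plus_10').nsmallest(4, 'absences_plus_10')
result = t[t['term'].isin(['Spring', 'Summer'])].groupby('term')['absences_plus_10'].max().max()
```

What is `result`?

12

add column absences_plus_10 = df['absences'] + 10:
      term    major  absences  absences_plus_10
0     Fall  Physics        11                21
1   Spring  Physics         6                16
2   Summer       CS         3                13
3   Spring  Physics         9                19
4   Spring      Bio         0                10
5     Fall       CS         1                11
6   Spring       CS         9                19
7   Spring      Bio         3                13
8   Spring     Econ         4                14
9   Spring     Econ         7                17
10  Summer       CS         2                12
11    Fall     Math         6                16
12  Spring  Physics         1                11
take 9 rows with smallest absences_plus_10:
      term    major  absences  absences_plus_10
4   Spring      Bio         0                10
5     Fall       CS         1                11
12  Spring  Physics         1                11
10  Summer       CS         2                12
2   Summer       CS         3                13
7   Spring      Bio         3                13
8   Spring     Econ         4                14
1   Spring  Physics         6                16
11    Fall     Math         6                16
take 4 rows with smallest absences_plus_10:
      term    major  absences  absences_plus_10
4   Spring      Bio         0                10
5     Fall       CS         1                11
12  Spring  Physics         1                11
10  Summer       CS         2                12
filter rows where term in ['Spring', 'Summer']:
      term    major  absences  absences_plus_10
4   Spring      Bio         0                10
12  Spring  Physics         1                11
10  Summer       CS         2                12
group by term, max of absences_plus_10:
term
Spring    11
Summer    12
Name: absences_plus_10, dtype: int64
So max() = 12.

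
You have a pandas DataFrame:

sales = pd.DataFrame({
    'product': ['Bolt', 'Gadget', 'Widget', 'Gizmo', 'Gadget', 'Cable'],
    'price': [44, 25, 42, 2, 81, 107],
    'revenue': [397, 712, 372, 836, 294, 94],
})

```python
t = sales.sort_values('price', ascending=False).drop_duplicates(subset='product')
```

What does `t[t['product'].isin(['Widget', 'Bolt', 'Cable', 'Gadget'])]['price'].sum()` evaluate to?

274

sort by price descending:
  product  price  revenue
5   Cable    107       94
4  Gadget     81      294
0    Bolt     44      397
2  Widget     42      372
1  Gadget     25      712
3   Gizmo      2      836
drop duplicate product (keep=first):
  product  price  revenue
5   Cable    107       94
4  Gadget     81      294
0    Bolt     44      397
2  Widget     42      372
3   Gizmo      2      836
filter rows where product in ['Widget', 'Bolt', 'Cable', 'Gadget']:
  product  price  revenue
5   Cable    107       94
4  Gadget     81      294
0    Bolt     44      397
2  Widget     42      372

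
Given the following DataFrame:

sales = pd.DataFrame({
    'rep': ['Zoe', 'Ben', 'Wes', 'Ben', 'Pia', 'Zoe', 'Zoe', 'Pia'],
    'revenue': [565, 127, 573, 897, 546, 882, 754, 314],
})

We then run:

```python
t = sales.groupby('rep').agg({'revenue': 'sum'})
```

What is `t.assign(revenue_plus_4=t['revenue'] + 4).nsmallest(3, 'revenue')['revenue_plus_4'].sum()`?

group by rep, sum of revenue:
     revenue
rep         
Ben     1024
Pia      860
Wes      573
Zoe     2201
add column revenue_plus_4 = t['revenue'] + 4:
     revenue  revenue_plus_4
rep                         
Ben     1024            1028
Pia      860             864
Wes      573             577
Zoe     2201            2205
take 3 rows with smallest revenue:
     revenue  revenue_plus_4
rep                         
Wes      573             577
Pia      860             864
Ben     1024            1028

2469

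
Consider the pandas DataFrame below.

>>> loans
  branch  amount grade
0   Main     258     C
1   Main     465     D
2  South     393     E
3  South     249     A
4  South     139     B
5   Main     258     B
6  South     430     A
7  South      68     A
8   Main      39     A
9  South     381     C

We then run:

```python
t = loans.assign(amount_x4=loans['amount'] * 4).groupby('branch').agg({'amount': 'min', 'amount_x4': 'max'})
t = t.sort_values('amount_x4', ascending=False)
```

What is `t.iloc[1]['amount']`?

68

add column amount_x4 = loans['amount'] * 4:
  branch  amount grade  amount_x4
0   Main     258     C       1032
1   Main     465     D       1860
2  South     393     E       1572
3  South     249     A        996
4  South     139     B        556
5   Main     258     B       1032
6  South     430     A       1720
7  South      68     A        272
8   Main      39     A        156
9  South     381     C       1524
group by branch: min(amount), max(amount_x4):
        amount  amount_x4
branch                   
Main        39       1860
South       68       1720
sort by amount_x4 descending:
        amount  amount_x4
branch                   
Main        39       1860
South       68       1720
Finally, value at position 1, column 'amount' = 68.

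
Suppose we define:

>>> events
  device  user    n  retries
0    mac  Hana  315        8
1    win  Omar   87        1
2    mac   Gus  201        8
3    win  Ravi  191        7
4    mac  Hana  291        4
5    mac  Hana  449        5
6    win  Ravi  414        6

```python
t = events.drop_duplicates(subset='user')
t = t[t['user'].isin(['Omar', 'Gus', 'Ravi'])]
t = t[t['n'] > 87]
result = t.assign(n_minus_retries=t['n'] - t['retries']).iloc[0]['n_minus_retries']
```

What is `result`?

193

drop duplicate user (keep=first):
  device  user    n  retries
0    mac  Hana  315        8
1    win  Omar   87        1
2    mac   Gus  201        8
3    win  Ravi  191        7
filter rows where user in ['Omar', 'Gus', 'Ravi']:
  device  user    n  retries
1    win  Omar   87        1
2    mac   Gus  201        8
3    win  Ravi  191        7
filter rows where n > 87:
  device  user    n  retries
2    mac   Gus  201        8
3    win  Ravi  191        7
add column n_minus_retries = t['n'] - t['retries']:
  device  user    n  retries  n_minus_retries
2    mac   Gus  201        8              193
3    win  Ravi  191        7              184
Reading off the value at position 0, column 'n_minus_retries', we get 193.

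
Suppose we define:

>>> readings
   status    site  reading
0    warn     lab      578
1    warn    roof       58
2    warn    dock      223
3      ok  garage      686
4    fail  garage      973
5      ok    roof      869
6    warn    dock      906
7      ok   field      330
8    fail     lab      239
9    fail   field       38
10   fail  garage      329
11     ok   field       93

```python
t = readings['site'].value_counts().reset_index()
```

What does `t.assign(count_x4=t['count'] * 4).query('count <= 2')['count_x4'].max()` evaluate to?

8

value_counts of site:
site
garage    3
field     3
lab       2
roof      2
dock      2
Name: count, dtype: int64
reset_index():
     site  count
0  garage      3
1   field      3
2     lab      2
3    roof      2
4    dock      2
add column count_x4 = t['count'] * 4:
     site  count  count_x4
0  garage      3        12
1   field      3        12
2     lab      2         8
3    roof      2         8
4    dock      2         8
filter rows where count <= 2:
   site  count  count_x4
2   lab      2         8
3  roof      2         8
4  dock      2         8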